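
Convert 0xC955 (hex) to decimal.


Positional values:
Position 0: 5 × 16^0 = 5 × 1 = 5
Position 1: 5 × 16^1 = 5 × 16 = 80
Position 2: 9 × 16^2 = 9 × 256 = 2304
Position 3: C × 16^3 = 12 × 4096 = 49152
Sum = 5 + 80 + 2304 + 49152
= 51541


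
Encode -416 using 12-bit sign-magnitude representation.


Sign bit: 1 (negative)
Magnitude: 416 = 00110100000
= 100110100000


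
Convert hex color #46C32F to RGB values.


Hex: #46C32F
R = 46₁₆ = 70
G = C3₁₆ = 195
B = 2F₁₆ = 47
= RGB(70, 195, 47)


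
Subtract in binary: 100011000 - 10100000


Align and subtract column by column (LSB to MSB, borrowing when needed):
  100011000
- 010100000
  ---------
  col 0: (0 - 0 borrow-in) - 0 → 0 - 0 = 0, borrow out 0
  col 1: (0 - 0 borrow-in) - 0 → 0 - 0 = 0, borrow out 0
  col 2: (0 - 0 borrow-in) - 0 → 0 - 0 = 0, borrow out 0
  col 3: (1 - 0 borrow-in) - 0 → 1 - 0 = 1, borrow out 0
  col 4: (1 - 0 borrow-in) - 0 → 1 - 0 = 1, borrow out 0
  col 5: (0 - 0 borrow-in) - 1 → borrow from next column: (0+2) - 1 = 1, borrow out 1
  col 6: (0 - 1 borrow-in) - 0 → borrow from next column: (-1+2) - 0 = 1, borrow out 1
  col 7: (0 - 1 borrow-in) - 1 → borrow from next column: (-1+2) - 1 = 0, borrow out 1
  col 8: (1 - 1 borrow-in) - 0 → 0 - 0 = 0, borrow out 0
Reading bits MSB→LSB: 001111000
Strip leading zeros: 1111000
= 1111000


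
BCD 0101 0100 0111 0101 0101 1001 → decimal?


Each 4-bit group → digit:
  0101 → 5
  0100 → 4
  0111 → 7
  0101 → 5
  0101 → 5
  1001 → 9
= 547559


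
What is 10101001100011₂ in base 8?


Group into 3-bit groups: 010101001100011
  010 = 2
  101 = 5
  001 = 1
  100 = 4
  011 = 3
= 0o25143


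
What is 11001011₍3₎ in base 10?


Positional values (base 3):
  1 × 3^0 = 1 × 1 = 1
  1 × 3^1 = 1 × 3 = 3
  0 × 3^2 = 0 × 9 = 0
  1 × 3^3 = 1 × 27 = 27
  0 × 3^4 = 0 × 81 = 0
  0 × 3^5 = 0 × 243 = 0
  1 × 3^6 = 1 × 729 = 729
  1 × 3^7 = 1 × 2187 = 2187
Sum = 1 + 3 + 0 + 27 + 0 + 0 + 729 + 2187
= 2947


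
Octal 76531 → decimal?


Positional values:
Position 0: 1 × 8^0 = 1
Position 1: 3 × 8^1 = 24
Position 2: 5 × 8^2 = 320
Position 3: 6 × 8^3 = 3072
Position 4: 7 × 8^4 = 28672
Sum = 1 + 24 + 320 + 3072 + 28672
= 32089


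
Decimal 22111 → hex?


Divide by 16 repeatedly:
22111 ÷ 16 = 1381 remainder 15 (F)
1381 ÷ 16 = 86 remainder 5 (5)
86 ÷ 16 = 5 remainder 6 (6)
5 ÷ 16 = 0 remainder 5 (5)
Reading remainders bottom-up:
= 0x565F


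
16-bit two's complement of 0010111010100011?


Original: 0010111010100011
Step 1 - Invert all bits: 1101000101011100
Step 2 - Add 1: 1101000101011100 + 1
= 1101000101011101 (represents -11939)


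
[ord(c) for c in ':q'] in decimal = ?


String: ':q'  (2 characters)
Per-character ASCII lookup:
  ':': special character: ':' = 58
  'q': lowercase starts at 97: 'q' = 97 + 16 = 113
= 58 113


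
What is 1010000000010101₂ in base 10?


Positional values:
Bit 0: 1 × 2^0 = 1
Bit 2: 1 × 2^2 = 4
Bit 4: 1 × 2^4 = 16
Bit 13: 1 × 2^13 = 8192
Bit 15: 1 × 2^15 = 32768
Sum = 1 + 4 + 16 + 8192 + 32768
= 40981


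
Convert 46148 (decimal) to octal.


Divide by 8 repeatedly:
46148 ÷ 8 = 5768 remainder 4
5768 ÷ 8 = 721 remainder 0
721 ÷ 8 = 90 remainder 1
90 ÷ 8 = 11 remainder 2
11 ÷ 8 = 1 remainder 3
1 ÷ 8 = 0 remainder 1
Reading remainders bottom-up:
= 0o132104


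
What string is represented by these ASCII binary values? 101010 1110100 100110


Codes (binary): 101010 1110100 100110
Per-code ASCII lookup:
  101010 = 42  (special character) → '*'
  1110100 = 116  (range 97-122: lowercase, 116 - 97 = 19) → 't'
  100110 = 38  (special character) → '&'
= '*t&'


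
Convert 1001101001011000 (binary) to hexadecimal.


Group into 4-bit nibbles: 1001101001011000
  1001 = 9
  1010 = A
  0101 = 5
  1000 = 8
= 0x9A58


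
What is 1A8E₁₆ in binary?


Each hex digit → 4 binary bits:
  1 = 0001
  A = 1010
  8 = 1000
  E = 1110
Concatenate: 0001 1010 1000 1110
= 0001101010001110


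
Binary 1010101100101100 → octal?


Group into 3-bit groups: 001010101100101100
  001 = 1
  010 = 2
  101 = 5
  100 = 4
  101 = 5
  100 = 4
= 0o125454


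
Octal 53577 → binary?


Each octal digit → 3 binary bits:
  5 = 101
  3 = 011
  5 = 101
  7 = 111
  7 = 111
Concatenate: 101 011 101 111 111
= 101011101111111


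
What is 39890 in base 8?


Divide by 8 repeatedly:
39890 ÷ 8 = 4986 remainder 2
4986 ÷ 8 = 623 remainder 2
623 ÷ 8 = 77 remainder 7
77 ÷ 8 = 9 remainder 5
9 ÷ 8 = 1 remainder 1
1 ÷ 8 = 0 remainder 1
Reading remainders bottom-up:
= 0o115722


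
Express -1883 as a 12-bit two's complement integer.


Original: 011101011011
Step 1 - Invert all bits: 100010100100
Step 2 - Add 1: 100010100100 + 1
= 100010100101 (represents -1883)


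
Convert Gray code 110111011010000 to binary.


Gray code: 110111011010000
MSB stays the same: 1
Each subsequent bit = prev_binary XOR current_gray:
  B[1] = 1 XOR 1 = 0
  B[2] = 0 XOR 0 = 0
  B[3] = 0 XOR 1 = 1
  B[4] = 1 XOR 1 = 0
  B[5] = 0 XOR 1 = 1
  B[6] = 1 XOR 0 = 1
  B[7] = 1 XOR 1 = 0
  B[8] = 0 XOR 1 = 1
  B[9] = 1 XOR 0 = 1
  B[10] = 1 XOR 1 = 0
  B[11] = 0 XOR 0 = 0
  B[12] = 0 XOR 0 = 0
  B[13] = 0 XOR 0 = 0
  B[14] = 0 XOR 0 = 0
= 100101101100000 (19296 decimal)


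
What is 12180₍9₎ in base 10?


Positional values (base 9):
  0 × 9^0 = 0 × 1 = 0
  8 × 9^1 = 8 × 9 = 72
  1 × 9^2 = 1 × 81 = 81
  2 × 9^3 = 2 × 729 = 1458
  1 × 9^4 = 1 × 6561 = 6561
Sum = 0 + 72 + 81 + 1458 + 6561
= 8172


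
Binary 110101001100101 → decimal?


Positional values:
Bit 0: 1 × 2^0 = 1
Bit 2: 1 × 2^2 = 4
Bit 5: 1 × 2^5 = 32
Bit 6: 1 × 2^6 = 64
Bit 9: 1 × 2^9 = 512
Bit 11: 1 × 2^11 = 2048
Bit 13: 1 × 2^13 = 8192
Bit 14: 1 × 2^14 = 16384
Sum = 1 + 4 + 32 + 64 + 512 + 2048 + 8192 + 16384
= 27237


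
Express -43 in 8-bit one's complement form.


Original: 00101011
Invert all bits:
  bit 0: 0 → 1
  bit 1: 0 → 1
  bit 2: 1 → 0
  bit 3: 0 → 1
  bit 4: 1 → 0
  bit 5: 0 → 1
  bit 6: 1 → 0
  bit 7: 1 → 0
= 11010100


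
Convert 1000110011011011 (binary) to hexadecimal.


Group into 4-bit nibbles: 1000110011011011
  1000 = 8
  1100 = C
  1101 = D
  1011 = B
= 0x8CDB


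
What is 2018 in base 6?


Divide by 6 repeatedly:
2018 ÷ 6 = 336 remainder 2
336 ÷ 6 = 56 remainder 0
56 ÷ 6 = 9 remainder 2
9 ÷ 6 = 1 remainder 3
1 ÷ 6 = 0 remainder 1
Reading remainders bottom-up:
= 13202


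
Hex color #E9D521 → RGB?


Hex: #E9D521
R = E9₁₆ = 233
G = D5₁₆ = 213
B = 21₁₆ = 33
= RGB(233, 213, 33)


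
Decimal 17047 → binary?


Divide by 2 repeatedly:
17047 ÷ 2 = 8523 remainder 1
8523 ÷ 2 = 4261 remainder 1
4261 ÷ 2 = 2130 remainder 1
2130 ÷ 2 = 1065 remainder 0
1065 ÷ 2 = 532 remainder 1
532 ÷ 2 = 266 remainder 0
266 ÷ 2 = 133 remainder 0
133 ÷ 2 = 66 remainder 1
66 ÷ 2 = 33 remainder 0
33 ÷ 2 = 16 remainder 1
16 ÷ 2 = 8 remainder 0
8 ÷ 2 = 4 remainder 0
4 ÷ 2 = 2 remainder 0
2 ÷ 2 = 1 remainder 0
1 ÷ 2 = 0 remainder 1
Reading remainders bottom-up:
= 100001010010111


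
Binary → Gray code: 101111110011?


Binary: 101111110011
Gray code: G = B XOR (B >> 1)
B >> 1 = 010111111001
101111110011 XOR 010111111001:
  1 XOR 0 = 1
  0 XOR 1 = 1
  1 XOR 0 = 1
  1 XOR 1 = 0
  1 XOR 1 = 0
  1 XOR 1 = 0
  1 XOR 1 = 0
  1 XOR 1 = 0
  0 XOR 1 = 1
  0 XOR 0 = 0
  1 XOR 0 = 1
  1 XOR 1 = 0
= 111000001010


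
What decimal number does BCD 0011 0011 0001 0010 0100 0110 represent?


Each 4-bit group → digit:
  0011 → 3
  0011 → 3
  0001 → 1
  0010 → 2
  0100 → 4
  0110 → 6
= 331246


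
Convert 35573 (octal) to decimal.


Positional values:
Position 0: 3 × 8^0 = 3
Position 1: 7 × 8^1 = 56
Position 2: 5 × 8^2 = 320
Position 3: 5 × 8^3 = 2560
Position 4: 3 × 8^4 = 12288
Sum = 3 + 56 + 320 + 2560 + 12288
= 15227


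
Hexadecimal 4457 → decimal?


Positional values:
Position 0: 7 × 16^0 = 7 × 1 = 7
Position 1: 5 × 16^1 = 5 × 16 = 80
Position 2: 4 × 16^2 = 4 × 256 = 1024
Position 3: 4 × 16^3 = 4 × 4096 = 16384
Sum = 7 + 80 + 1024 + 16384
= 17495


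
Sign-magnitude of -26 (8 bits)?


Sign bit: 1 (negative)
Magnitude: 26 = 0011010
= 10011010


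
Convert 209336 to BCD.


Each digit → 4-bit binary:
  2 → 0010
  0 → 0000
  9 → 1001
  3 → 0011
  3 → 0011
  6 → 0110
= 0010 0000 1001 0011 0011 0110


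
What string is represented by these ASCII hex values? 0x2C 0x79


Codes (hex): 0x2C 0x79
Per-code ASCII lookup:
  0x2C = 44  (special character) → ','
  0x79 = 121  (range 97-122: lowercase, 121 - 97 = 24) → 'y'
= ',y'


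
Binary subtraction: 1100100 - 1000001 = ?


Align and subtract column by column (LSB to MSB, borrowing when needed):
  1100100
- 1000001
  -------
  col 0: (0 - 0 borrow-in) - 1 → borrow from next column: (0+2) - 1 = 1, borrow out 1
  col 1: (0 - 1 borrow-in) - 0 → borrow from next column: (-1+2) - 0 = 1, borrow out 1
  col 2: (1 - 1 borrow-in) - 0 → 0 - 0 = 0, borrow out 0
  col 3: (0 - 0 borrow-in) - 0 → 0 - 0 = 0, borrow out 0
  col 4: (0 - 0 borrow-in) - 0 → 0 - 0 = 0, borrow out 0
  col 5: (1 - 0 borrow-in) - 0 → 1 - 0 = 1, borrow out 0
  col 6: (1 - 0 borrow-in) - 1 → 1 - 1 = 0, borrow out 0
Reading bits MSB→LSB: 0100011
Strip leading zeros: 100011
= 100011


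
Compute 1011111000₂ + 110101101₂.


Align and add column by column (LSB to MSB, carry propagating):
  01011111000
+ 00110101101
  -----------
  col 0: 0 + 1 + 0 (carry in) = 1 → bit 1, carry out 0
  col 1: 0 + 0 + 0 (carry in) = 0 → bit 0, carry out 0
  col 2: 0 + 1 + 0 (carry in) = 1 → bit 1, carry out 0
  col 3: 1 + 1 + 0 (carry in) = 2 → bit 0, carry out 1
  col 4: 1 + 0 + 1 (carry in) = 2 → bit 0, carry out 1
  col 5: 1 + 1 + 1 (carry in) = 3 → bit 1, carry out 1
  col 6: 1 + 0 + 1 (carry in) = 2 → bit 0, carry out 1
  col 7: 1 + 1 + 1 (carry in) = 3 → bit 1, carry out 1
  col 8: 0 + 1 + 1 (carry in) = 2 → bit 0, carry out 1
  col 9: 1 + 0 + 1 (carry in) = 2 → bit 0, carry out 1
  col 10: 0 + 0 + 1 (carry in) = 1 → bit 1, carry out 0
Reading bits MSB→LSB: 10010100101
Strip leading zeros: 10010100101
= 10010100101


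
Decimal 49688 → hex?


Divide by 16 repeatedly:
49688 ÷ 16 = 3105 remainder 8 (8)
3105 ÷ 16 = 194 remainder 1 (1)
194 ÷ 16 = 12 remainder 2 (2)
12 ÷ 16 = 0 remainder 12 (C)
Reading remainders bottom-up:
= 0xC218


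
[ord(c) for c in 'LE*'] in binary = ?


String: 'LE*'  (3 characters)
Per-character ASCII lookup:
  'L': uppercase starts at 65: 'L' = 65 + 11 = 76 → 1001100
  'E': uppercase starts at 65: 'E' = 65 + 4 = 69 → 1000101
  '*': special character: '*' = 42 → 101010
= 1001100 1000101 101010


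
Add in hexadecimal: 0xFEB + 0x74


Align and add column by column (LSB to MSB, each column mod 16 with carry):
  0FEB
+ 0074
  ----
  col 0: B(11) + 4(4) + 0 (carry in) = 15 → F(15), carry out 0
  col 1: E(14) + 7(7) + 0 (carry in) = 21 → 5(5), carry out 1
  col 2: F(15) + 0(0) + 1 (carry in) = 16 → 0(0), carry out 1
  col 3: 0(0) + 0(0) + 1 (carry in) = 1 → 1(1), carry out 0
Reading digits MSB→LSB: 105F
Strip leading zeros: 105F
= 0x105F


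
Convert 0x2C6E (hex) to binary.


Each hex digit → 4 binary bits:
  2 = 0010
  C = 1100
  6 = 0110
  E = 1110
Concatenate: 0010 1100 0110 1110
= 0010110001101110


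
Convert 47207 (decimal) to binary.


Divide by 2 repeatedly:
47207 ÷ 2 = 23603 remainder 1
23603 ÷ 2 = 11801 remainder 1
11801 ÷ 2 = 5900 remainder 1
5900 ÷ 2 = 2950 remainder 0
2950 ÷ 2 = 1475 remainder 0
1475 ÷ 2 = 737 remainder 1
737 ÷ 2 = 368 remainder 1
368 ÷ 2 = 184 remainder 0
184 ÷ 2 = 92 remainder 0
92 ÷ 2 = 46 remainder 0
46 ÷ 2 = 23 remainder 0
23 ÷ 2 = 11 remainder 1
11 ÷ 2 = 5 remainder 1
5 ÷ 2 = 2 remainder 1
2 ÷ 2 = 1 remainder 0
1 ÷ 2 = 0 remainder 1
Reading remainders bottom-up:
= 1011100001100111


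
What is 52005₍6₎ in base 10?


Positional values (base 6):
  5 × 6^0 = 5 × 1 = 5
  0 × 6^1 = 0 × 6 = 0
  0 × 6^2 = 0 × 36 = 0
  2 × 6^3 = 2 × 216 = 432
  5 × 6^4 = 5 × 1296 = 6480
Sum = 5 + 0 + 0 + 432 + 6480
= 6917


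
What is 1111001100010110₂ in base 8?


Group into 3-bit groups: 001111001100010110
  001 = 1
  111 = 7
  001 = 1
  100 = 4
  010 = 2
  110 = 6
= 0o171426


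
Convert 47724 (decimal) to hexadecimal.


Divide by 16 repeatedly:
47724 ÷ 16 = 2982 remainder 12 (C)
2982 ÷ 16 = 186 remainder 6 (6)
186 ÷ 16 = 11 remainder 10 (A)
11 ÷ 16 = 0 remainder 11 (B)
Reading remainders bottom-up:
= 0xBA6C


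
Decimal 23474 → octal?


Divide by 8 repeatedly:
23474 ÷ 8 = 2934 remainder 2
2934 ÷ 8 = 366 remainder 6
366 ÷ 8 = 45 remainder 6
45 ÷ 8 = 5 remainder 5
5 ÷ 8 = 0 remainder 5
Reading remainders bottom-up:
= 0o55662


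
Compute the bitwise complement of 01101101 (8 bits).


Original: 01101101
Invert all bits:
  bit 0: 0 → 1
  bit 1: 1 → 0
  bit 2: 1 → 0
  bit 3: 0 → 1
  bit 4: 1 → 0
  bit 5: 1 → 0
  bit 6: 0 → 1
  bit 7: 1 → 0
= 10010010


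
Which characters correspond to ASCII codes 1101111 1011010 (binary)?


Codes (binary): 1101111 1011010
Per-code ASCII lookup:
  1101111 = 111  (range 97-122: lowercase, 111 - 97 = 14) → 'o'
  1011010 = 90  (range 65-90: uppercase, 90 - 65 = 25) → 'Z'
= 'oZ'


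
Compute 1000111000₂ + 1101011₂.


Align and add column by column (LSB to MSB, carry propagating):
  01000111000
+ 00001101011
  -----------
  col 0: 0 + 1 + 0 (carry in) = 1 → bit 1, carry out 0
  col 1: 0 + 1 + 0 (carry in) = 1 → bit 1, carry out 0
  col 2: 0 + 0 + 0 (carry in) = 0 → bit 0, carry out 0
  col 3: 1 + 1 + 0 (carry in) = 2 → bit 0, carry out 1
  col 4: 1 + 0 + 1 (carry in) = 2 → bit 0, carry out 1
  col 5: 1 + 1 + 1 (carry in) = 3 → bit 1, carry out 1
  col 6: 0 + 1 + 1 (carry in) = 2 → bit 0, carry out 1
  col 7: 0 + 0 + 1 (carry in) = 1 → bit 1, carry out 0
  col 8: 0 + 0 + 0 (carry in) = 0 → bit 0, carry out 0
  col 9: 1 + 0 + 0 (carry in) = 1 → bit 1, carry out 0
  col 10: 0 + 0 + 0 (carry in) = 0 → bit 0, carry out 0
Reading bits MSB→LSB: 01010100011
Strip leading zeros: 1010100011
= 1010100011


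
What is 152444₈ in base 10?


Positional values:
Position 0: 4 × 8^0 = 4
Position 1: 4 × 8^1 = 32
Position 2: 4 × 8^2 = 256
Position 3: 2 × 8^3 = 1024
Position 4: 5 × 8^4 = 20480
Position 5: 1 × 8^5 = 32768
Sum = 4 + 32 + 256 + 1024 + 20480 + 32768
= 54564


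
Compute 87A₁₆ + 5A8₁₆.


Align and add column by column (LSB to MSB, each column mod 16 with carry):
  087A
+ 05A8
  ----
  col 0: A(10) + 8(8) + 0 (carry in) = 18 → 2(2), carry out 1
  col 1: 7(7) + A(10) + 1 (carry in) = 18 → 2(2), carry out 1
  col 2: 8(8) + 5(5) + 1 (carry in) = 14 → E(14), carry out 0
  col 3: 0(0) + 0(0) + 0 (carry in) = 0 → 0(0), carry out 0
Reading digits MSB→LSB: 0E22
Strip leading zeros: E22
= 0xE22


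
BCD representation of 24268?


Each digit → 4-bit binary:
  2 → 0010
  4 → 0100
  2 → 0010
  6 → 0110
  8 → 1000
= 0010 0100 0010 0110 1000


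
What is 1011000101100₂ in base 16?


Group into 4-bit nibbles: 0001011000101100
  0001 = 1
  0110 = 6
  0010 = 2
  1100 = C
= 0x162C


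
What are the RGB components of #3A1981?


Hex: #3A1981
R = 3A₁₆ = 58
G = 19₁₆ = 25
B = 81₁₆ = 129
= RGB(58, 25, 129)


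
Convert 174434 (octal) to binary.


Each octal digit → 3 binary bits:
  1 = 001
  7 = 111
  4 = 100
  4 = 100
  3 = 011
  4 = 100
Concatenate: 001 111 100 100 011 100
= 001111100100011100


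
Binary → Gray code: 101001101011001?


Binary: 101001101011001
Gray code: G = B XOR (B >> 1)
B >> 1 = 010100110101100
101001101011001 XOR 010100110101100:
  1 XOR 0 = 1
  0 XOR 1 = 1
  1 XOR 0 = 1
  0 XOR 1 = 1
  0 XOR 0 = 0
  1 XOR 0 = 1
  1 XOR 1 = 0
  0 XOR 1 = 1
  1 XOR 0 = 1
  0 XOR 1 = 1
  1 XOR 0 = 1
  1 XOR 1 = 0
  0 XOR 1 = 1
  0 XOR 0 = 0
  1 XOR 0 = 1
= 111101011110101


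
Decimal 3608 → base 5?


Divide by 5 repeatedly:
3608 ÷ 5 = 721 remainder 3
721 ÷ 5 = 144 remainder 1
144 ÷ 5 = 28 remainder 4
28 ÷ 5 = 5 remainder 3
5 ÷ 5 = 1 remainder 0
1 ÷ 5 = 0 remainder 1
Reading remainders bottom-up:
= 103413


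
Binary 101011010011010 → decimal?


Positional values:
Bit 1: 1 × 2^1 = 2
Bit 3: 1 × 2^3 = 8
Bit 4: 1 × 2^4 = 16
Bit 7: 1 × 2^7 = 128
Bit 9: 1 × 2^9 = 512
Bit 10: 1 × 2^10 = 1024
Bit 12: 1 × 2^12 = 4096
Bit 14: 1 × 2^14 = 16384
Sum = 2 + 8 + 16 + 128 + 512 + 1024 + 4096 + 16384
= 22170


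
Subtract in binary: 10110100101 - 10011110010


Align and subtract column by column (LSB to MSB, borrowing when needed):
  10110100101
- 10011110010
  -----------
  col 0: (1 - 0 borrow-in) - 0 → 1 - 0 = 1, borrow out 0
  col 1: (0 - 0 borrow-in) - 1 → borrow from next column: (0+2) - 1 = 1, borrow out 1
  col 2: (1 - 1 borrow-in) - 0 → 0 - 0 = 0, borrow out 0
  col 3: (0 - 0 borrow-in) - 0 → 0 - 0 = 0, borrow out 0
  col 4: (0 - 0 borrow-in) - 1 → borrow from next column: (0+2) - 1 = 1, borrow out 1
  col 5: (1 - 1 borrow-in) - 1 → borrow from next column: (0+2) - 1 = 1, borrow out 1
  col 6: (0 - 1 borrow-in) - 1 → borrow from next column: (-1+2) - 1 = 0, borrow out 1
  col 7: (1 - 1 borrow-in) - 1 → borrow from next column: (0+2) - 1 = 1, borrow out 1
  col 8: (1 - 1 borrow-in) - 0 → 0 - 0 = 0, borrow out 0
  col 9: (0 - 0 borrow-in) - 0 → 0 - 0 = 0, borrow out 0
  col 10: (1 - 0 borrow-in) - 1 → 1 - 1 = 0, borrow out 0
Reading bits MSB→LSB: 00010110011
Strip leading zeros: 10110011
= 10110011


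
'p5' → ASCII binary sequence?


String: 'p5'  (2 characters)
Per-character ASCII lookup:
  'p': lowercase starts at 97: 'p' = 97 + 15 = 112 → 1110000
  '5': digits start at 48: '5' = 48 + 5 = 53 → 110101
= 1110000 110101


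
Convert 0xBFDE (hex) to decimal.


Positional values:
Position 0: E × 16^0 = 14 × 1 = 14
Position 1: D × 16^1 = 13 × 16 = 208
Position 2: F × 16^2 = 15 × 256 = 3840
Position 3: B × 16^3 = 11 × 4096 = 45056
Sum = 14 + 208 + 3840 + 45056
= 49118


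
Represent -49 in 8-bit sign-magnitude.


Sign bit: 1 (negative)
Magnitude: 49 = 0110001
= 10110001


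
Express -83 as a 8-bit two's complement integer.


Original: 01010011
Step 1 - Invert all bits: 10101100
Step 2 - Add 1: 10101100 + 1
= 10101101 (represents -83)


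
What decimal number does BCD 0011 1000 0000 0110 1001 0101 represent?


Each 4-bit group → digit:
  0011 → 3
  1000 → 8
  0000 → 0
  0110 → 6
  1001 → 9
  0101 → 5
= 380695


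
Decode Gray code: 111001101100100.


Gray code: 111001101100100
MSB stays the same: 1
Each subsequent bit = prev_binary XOR current_gray:
  B[1] = 1 XOR 1 = 0
  B[2] = 0 XOR 1 = 1
  B[3] = 1 XOR 0 = 1
  B[4] = 1 XOR 0 = 1
  B[5] = 1 XOR 1 = 0
  B[6] = 0 XOR 1 = 1
  B[7] = 1 XOR 0 = 1
  B[8] = 1 XOR 1 = 0
  B[9] = 0 XOR 1 = 1
  B[10] = 1 XOR 0 = 1
  B[11] = 1 XOR 0 = 1
  B[12] = 1 XOR 1 = 0
  B[13] = 0 XOR 0 = 0
  B[14] = 0 XOR 0 = 0
= 101110110111000 (23992 decimal)


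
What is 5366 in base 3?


Divide by 3 repeatedly:
5366 ÷ 3 = 1788 remainder 2
1788 ÷ 3 = 596 remainder 0
596 ÷ 3 = 198 remainder 2
198 ÷ 3 = 66 remainder 0
66 ÷ 3 = 22 remainder 0
22 ÷ 3 = 7 remainder 1
7 ÷ 3 = 2 remainder 1
2 ÷ 3 = 0 remainder 2
Reading remainders bottom-up:
= 21100202


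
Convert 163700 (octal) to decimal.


Positional values:
Position 0: 0 × 8^0 = 0
Position 1: 0 × 8^1 = 0
Position 2: 7 × 8^2 = 448
Position 3: 3 × 8^3 = 1536
Position 4: 6 × 8^4 = 24576
Position 5: 1 × 8^5 = 32768
Sum = 0 + 0 + 448 + 1536 + 24576 + 32768
= 59328


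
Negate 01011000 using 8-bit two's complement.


Original: 01011000
Step 1 - Invert all bits: 10100111
Step 2 - Add 1: 10100111 + 1
= 10101000 (represents -88)


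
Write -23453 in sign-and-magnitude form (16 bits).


Sign bit: 1 (negative)
Magnitude: 23453 = 101101110011101
= 1101101110011101


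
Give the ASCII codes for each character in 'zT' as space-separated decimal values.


String: 'zT'  (2 characters)
Per-character ASCII lookup:
  'z': lowercase starts at 97: 'z' = 97 + 25 = 122
  'T': uppercase starts at 65: 'T' = 65 + 19 = 84
= 122 84


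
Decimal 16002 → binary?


Divide by 2 repeatedly:
16002 ÷ 2 = 8001 remainder 0
8001 ÷ 2 = 4000 remainder 1
4000 ÷ 2 = 2000 remainder 0
2000 ÷ 2 = 1000 remainder 0
1000 ÷ 2 = 500 remainder 0
500 ÷ 2 = 250 remainder 0
250 ÷ 2 = 125 remainder 0
125 ÷ 2 = 62 remainder 1
62 ÷ 2 = 31 remainder 0
31 ÷ 2 = 15 remainder 1
15 ÷ 2 = 7 remainder 1
7 ÷ 2 = 3 remainder 1
3 ÷ 2 = 1 remainder 1
1 ÷ 2 = 0 remainder 1
Reading remainders bottom-up:
= 11111010000010


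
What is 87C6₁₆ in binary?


Each hex digit → 4 binary bits:
  8 = 1000
  7 = 0111
  C = 1100
  6 = 0110
Concatenate: 1000 0111 1100 0110
= 1000011111000110


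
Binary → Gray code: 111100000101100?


Binary: 111100000101100
Gray code: G = B XOR (B >> 1)
B >> 1 = 011110000010110
111100000101100 XOR 011110000010110:
  1 XOR 0 = 1
  1 XOR 1 = 0
  1 XOR 1 = 0
  1 XOR 1 = 0
  0 XOR 1 = 1
  0 XOR 0 = 0
  0 XOR 0 = 0
  0 XOR 0 = 0
  0 XOR 0 = 0
  1 XOR 0 = 1
  0 XOR 1 = 1
  1 XOR 0 = 1
  1 XOR 1 = 0
  0 XOR 1 = 1
  0 XOR 0 = 0
= 100010000111010


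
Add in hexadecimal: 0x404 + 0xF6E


Align and add column by column (LSB to MSB, each column mod 16 with carry):
  0404
+ 0F6E
  ----
  col 0: 4(4) + E(14) + 0 (carry in) = 18 → 2(2), carry out 1
  col 1: 0(0) + 6(6) + 1 (carry in) = 7 → 7(7), carry out 0
  col 2: 4(4) + F(15) + 0 (carry in) = 19 → 3(3), carry out 1
  col 3: 0(0) + 0(0) + 1 (carry in) = 1 → 1(1), carry out 0
Reading digits MSB→LSB: 1372
Strip leading zeros: 1372
= 0x1372


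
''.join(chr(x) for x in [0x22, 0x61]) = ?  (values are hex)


Codes (hex): 0x22 0x61
Per-code ASCII lookup:
  0x22 = 34  (special character) → '"'
  0x61 = 97  (range 97-122: lowercase, 97 - 97 = 0) → 'a'
= '"a'


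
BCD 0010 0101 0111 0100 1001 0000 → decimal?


Each 4-bit group → digit:
  0010 → 2
  0101 → 5
  0111 → 7
  0100 → 4
  1001 → 9
  0000 → 0
= 257490


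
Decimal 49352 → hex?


Divide by 16 repeatedly:
49352 ÷ 16 = 3084 remainder 8 (8)
3084 ÷ 16 = 192 remainder 12 (C)
192 ÷ 16 = 12 remainder 0 (0)
12 ÷ 16 = 0 remainder 12 (C)
Reading remainders bottom-up:
= 0xC0C8


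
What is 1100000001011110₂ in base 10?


Positional values:
Bit 1: 1 × 2^1 = 2
Bit 2: 1 × 2^2 = 4
Bit 3: 1 × 2^3 = 8
Bit 4: 1 × 2^4 = 16
Bit 6: 1 × 2^6 = 64
Bit 14: 1 × 2^14 = 16384
Bit 15: 1 × 2^15 = 32768
Sum = 2 + 4 + 8 + 16 + 64 + 16384 + 32768
= 49246


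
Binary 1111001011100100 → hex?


Group into 4-bit nibbles: 1111001011100100
  1111 = F
  0010 = 2
  1110 = E
  0100 = 4
= 0xF2E4


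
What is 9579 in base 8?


Divide by 8 repeatedly:
9579 ÷ 8 = 1197 remainder 3
1197 ÷ 8 = 149 remainder 5
149 ÷ 8 = 18 remainder 5
18 ÷ 8 = 2 remainder 2
2 ÷ 8 = 0 remainder 2
Reading remainders bottom-up:
= 0o22553


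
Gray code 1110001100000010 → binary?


Gray code: 1110001100000010
MSB stays the same: 1
Each subsequent bit = prev_binary XOR current_gray:
  B[1] = 1 XOR 1 = 0
  B[2] = 0 XOR 1 = 1
  B[3] = 1 XOR 0 = 1
  B[4] = 1 XOR 0 = 1
  B[5] = 1 XOR 0 = 1
  B[6] = 1 XOR 1 = 0
  B[7] = 0 XOR 1 = 1
  B[8] = 1 XOR 0 = 1
  B[9] = 1 XOR 0 = 1
  B[10] = 1 XOR 0 = 1
  B[11] = 1 XOR 0 = 1
  B[12] = 1 XOR 0 = 1
  B[13] = 1 XOR 0 = 1
  B[14] = 1 XOR 1 = 0
  B[15] = 0 XOR 0 = 0
= 1011110111111100 (48636 decimal)


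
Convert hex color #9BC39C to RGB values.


Hex: #9BC39C
R = 9B₁₆ = 155
G = C3₁₆ = 195
B = 9C₁₆ = 156
= RGB(155, 195, 156)


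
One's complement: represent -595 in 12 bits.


Original: 001001010011
Invert all bits:
  bit 0: 0 → 1
  bit 1: 0 → 1
  bit 2: 1 → 0
  bit 3: 0 → 1
  bit 4: 0 → 1
  bit 5: 1 → 0
  bit 6: 0 → 1
  bit 7: 1 → 0
  bit 8: 0 → 1
  bit 9: 0 → 1
  bit 10: 1 → 0
  bit 11: 1 → 0
= 110110101100


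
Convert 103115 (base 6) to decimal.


Positional values (base 6):
  5 × 6^0 = 5 × 1 = 5
  1 × 6^1 = 1 × 6 = 6
  1 × 6^2 = 1 × 36 = 36
  3 × 6^3 = 3 × 216 = 648
  0 × 6^4 = 0 × 1296 = 0
  1 × 6^5 = 1 × 7776 = 7776
Sum = 5 + 6 + 36 + 648 + 0 + 7776
= 8471


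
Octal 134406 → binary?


Each octal digit → 3 binary bits:
  1 = 001
  3 = 011
  4 = 100
  4 = 100
  0 = 000
  6 = 110
Concatenate: 001 011 100 100 000 110
= 001011100100000110


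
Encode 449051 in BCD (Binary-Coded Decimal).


Each digit → 4-bit binary:
  4 → 0100
  4 → 0100
  9 → 1001
  0 → 0000
  5 → 0101
  1 → 0001
= 0100 0100 1001 0000 0101 0001


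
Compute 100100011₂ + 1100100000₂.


Align and add column by column (LSB to MSB, carry propagating):
  00100100011
+ 01100100000
  -----------
  col 0: 1 + 0 + 0 (carry in) = 1 → bit 1, carry out 0
  col 1: 1 + 0 + 0 (carry in) = 1 → bit 1, carry out 0
  col 2: 0 + 0 + 0 (carry in) = 0 → bit 0, carry out 0
  col 3: 0 + 0 + 0 (carry in) = 0 → bit 0, carry out 0
  col 4: 0 + 0 + 0 (carry in) = 0 → bit 0, carry out 0
  col 5: 1 + 1 + 0 (carry in) = 2 → bit 0, carry out 1
  col 6: 0 + 0 + 1 (carry in) = 1 → bit 1, carry out 0
  col 7: 0 + 0 + 0 (carry in) = 0 → bit 0, carry out 0
  col 8: 1 + 1 + 0 (carry in) = 2 → bit 0, carry out 1
  col 9: 0 + 1 + 1 (carry in) = 2 → bit 0, carry out 1
  col 10: 0 + 0 + 1 (carry in) = 1 → bit 1, carry out 0
Reading bits MSB→LSB: 10001000011
Strip leading zeros: 10001000011
= 10001000011


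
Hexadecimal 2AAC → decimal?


Positional values:
Position 0: C × 16^0 = 12 × 1 = 12
Position 1: A × 16^1 = 10 × 16 = 160
Position 2: A × 16^2 = 10 × 256 = 2560
Position 3: 2 × 16^3 = 2 × 4096 = 8192
Sum = 12 + 160 + 2560 + 8192
= 10924


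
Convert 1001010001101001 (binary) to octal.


Group into 3-bit groups: 001001010001101001
  001 = 1
  001 = 1
  010 = 2
  001 = 1
  101 = 5
  001 = 1
= 0o112151


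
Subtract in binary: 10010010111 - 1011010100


Align and subtract column by column (LSB to MSB, borrowing when needed):
  10010010111
- 01011010100
  -----------
  col 0: (1 - 0 borrow-in) - 0 → 1 - 0 = 1, borrow out 0
  col 1: (1 - 0 borrow-in) - 0 → 1 - 0 = 1, borrow out 0
  col 2: (1 - 0 borrow-in) - 1 → 1 - 1 = 0, borrow out 0
  col 3: (0 - 0 borrow-in) - 0 → 0 - 0 = 0, borrow out 0
  col 4: (1 - 0 borrow-in) - 1 → 1 - 1 = 0, borrow out 0
  col 5: (0 - 0 borrow-in) - 0 → 0 - 0 = 0, borrow out 0
  col 6: (0 - 0 borrow-in) - 1 → borrow from next column: (0+2) - 1 = 1, borrow out 1
  col 7: (1 - 1 borrow-in) - 1 → borrow from next column: (0+2) - 1 = 1, borrow out 1
  col 8: (0 - 1 borrow-in) - 0 → borrow from next column: (-1+2) - 0 = 1, borrow out 1
  col 9: (0 - 1 borrow-in) - 1 → borrow from next column: (-1+2) - 1 = 0, borrow out 1
  col 10: (1 - 1 borrow-in) - 0 → 0 - 0 = 0, borrow out 0
Reading bits MSB→LSB: 00111000011
Strip leading zeros: 111000011
= 111000011


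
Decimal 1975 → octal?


Divide by 8 repeatedly:
1975 ÷ 8 = 246 remainder 7
246 ÷ 8 = 30 remainder 6
30 ÷ 8 = 3 remainder 6
3 ÷ 8 = 0 remainder 3
Reading remainders bottom-up:
= 0o3667


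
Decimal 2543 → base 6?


Divide by 6 repeatedly:
2543 ÷ 6 = 423 remainder 5
423 ÷ 6 = 70 remainder 3
70 ÷ 6 = 11 remainder 4
11 ÷ 6 = 1 remainder 5
1 ÷ 6 = 0 remainder 1
Reading remainders bottom-up:
= 15435


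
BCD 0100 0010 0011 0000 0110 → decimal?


Each 4-bit group → digit:
  0100 → 4
  0010 → 2
  0011 → 3
  0000 → 0
  0110 → 6
= 42306


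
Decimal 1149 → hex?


Divide by 16 repeatedly:
1149 ÷ 16 = 71 remainder 13 (D)
71 ÷ 16 = 4 remainder 7 (7)
4 ÷ 16 = 0 remainder 4 (4)
Reading remainders bottom-up:
= 0x47D


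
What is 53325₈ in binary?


Each octal digit → 3 binary bits:
  5 = 101
  3 = 011
  3 = 011
  2 = 010
  5 = 101
Concatenate: 101 011 011 010 101
= 101011011010101


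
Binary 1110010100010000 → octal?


Group into 3-bit groups: 001110010100010000
  001 = 1
  110 = 6
  010 = 2
  100 = 4
  010 = 2
  000 = 0
= 0o162420


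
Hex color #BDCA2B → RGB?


Hex: #BDCA2B
R = BD₁₆ = 189
G = CA₁₆ = 202
B = 2B₁₆ = 43
= RGB(189, 202, 43)


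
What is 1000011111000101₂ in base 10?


Positional values:
Bit 0: 1 × 2^0 = 1
Bit 2: 1 × 2^2 = 4
Bit 6: 1 × 2^6 = 64
Bit 7: 1 × 2^7 = 128
Bit 8: 1 × 2^8 = 256
Bit 9: 1 × 2^9 = 512
Bit 10: 1 × 2^10 = 1024
Bit 15: 1 × 2^15 = 32768
Sum = 1 + 4 + 64 + 128 + 256 + 512 + 1024 + 32768
= 34757


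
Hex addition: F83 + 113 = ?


Align and add column by column (LSB to MSB, each column mod 16 with carry):
  0F83
+ 0113
  ----
  col 0: 3(3) + 3(3) + 0 (carry in) = 6 → 6(6), carry out 0
  col 1: 8(8) + 1(1) + 0 (carry in) = 9 → 9(9), carry out 0
  col 2: F(15) + 1(1) + 0 (carry in) = 16 → 0(0), carry out 1
  col 3: 0(0) + 0(0) + 1 (carry in) = 1 → 1(1), carry out 0
Reading digits MSB→LSB: 1096
Strip leading zeros: 1096
= 0x1096


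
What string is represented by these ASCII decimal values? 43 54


Codes (decimal): 43 54
Per-code ASCII lookup:
  43  (special character) → '+'
  54  (range 48-57: digits, 54 - 48 = 6) → '6'
= '+6'


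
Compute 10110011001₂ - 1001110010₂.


Align and subtract column by column (LSB to MSB, borrowing when needed):
  10110011001
- 01001110010
  -----------
  col 0: (1 - 0 borrow-in) - 0 → 1 - 0 = 1, borrow out 0
  col 1: (0 - 0 borrow-in) - 1 → borrow from next column: (0+2) - 1 = 1, borrow out 1
  col 2: (0 - 1 borrow-in) - 0 → borrow from next column: (-1+2) - 0 = 1, borrow out 1
  col 3: (1 - 1 borrow-in) - 0 → 0 - 0 = 0, borrow out 0
  col 4: (1 - 0 borrow-in) - 1 → 1 - 1 = 0, borrow out 0
  col 5: (0 - 0 borrow-in) - 1 → borrow from next column: (0+2) - 1 = 1, borrow out 1
  col 6: (0 - 1 borrow-in) - 1 → borrow from next column: (-1+2) - 1 = 0, borrow out 1
  col 7: (1 - 1 borrow-in) - 0 → 0 - 0 = 0, borrow out 0
  col 8: (1 - 0 borrow-in) - 0 → 1 - 0 = 1, borrow out 0
  col 9: (0 - 0 borrow-in) - 1 → borrow from next column: (0+2) - 1 = 1, borrow out 1
  col 10: (1 - 1 borrow-in) - 0 → 0 - 0 = 0, borrow out 0
Reading bits MSB→LSB: 01100100111
Strip leading zeros: 1100100111
= 1100100111


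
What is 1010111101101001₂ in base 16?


Group into 4-bit nibbles: 1010111101101001
  1010 = A
  1111 = F
  0110 = 6
  1001 = 9
= 0xAF69


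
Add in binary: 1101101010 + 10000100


Align and add column by column (LSB to MSB, carry propagating):
  01101101010
+ 00010000100
  -----------
  col 0: 0 + 0 + 0 (carry in) = 0 → bit 0, carry out 0
  col 1: 1 + 0 + 0 (carry in) = 1 → bit 1, carry out 0
  col 2: 0 + 1 + 0 (carry in) = 1 → bit 1, carry out 0
  col 3: 1 + 0 + 0 (carry in) = 1 → bit 1, carry out 0
  col 4: 0 + 0 + 0 (carry in) = 0 → bit 0, carry out 0
  col 5: 1 + 0 + 0 (carry in) = 1 → bit 1, carry out 0
  col 6: 1 + 0 + 0 (carry in) = 1 → bit 1, carry out 0
  col 7: 0 + 1 + 0 (carry in) = 1 → bit 1, carry out 0
  col 8: 1 + 0 + 0 (carry in) = 1 → bit 1, carry out 0
  col 9: 1 + 0 + 0 (carry in) = 1 → bit 1, carry out 0
  col 10: 0 + 0 + 0 (carry in) = 0 → bit 0, carry out 0
Reading bits MSB→LSB: 01111101110
Strip leading zeros: 1111101110
= 1111101110


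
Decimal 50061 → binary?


Divide by 2 repeatedly:
50061 ÷ 2 = 25030 remainder 1
25030 ÷ 2 = 12515 remainder 0
12515 ÷ 2 = 6257 remainder 1
6257 ÷ 2 = 3128 remainder 1
3128 ÷ 2 = 1564 remainder 0
1564 ÷ 2 = 782 remainder 0
782 ÷ 2 = 391 remainder 0
391 ÷ 2 = 195 remainder 1
195 ÷ 2 = 97 remainder 1
97 ÷ 2 = 48 remainder 1
48 ÷ 2 = 24 remainder 0
24 ÷ 2 = 12 remainder 0
12 ÷ 2 = 6 remainder 0
6 ÷ 2 = 3 remainder 0
3 ÷ 2 = 1 remainder 1
1 ÷ 2 = 0 remainder 1
Reading remainders bottom-up:
= 1100001110001101


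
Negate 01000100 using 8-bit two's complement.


Original: 01000100
Step 1 - Invert all bits: 10111011
Step 2 - Add 1: 10111011 + 1
= 10111100 (represents -68)


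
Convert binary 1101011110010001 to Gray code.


Binary: 1101011110010001
Gray code: G = B XOR (B >> 1)
B >> 1 = 0110101111001000
1101011110010001 XOR 0110101111001000:
  1 XOR 0 = 1
  1 XOR 1 = 0
  0 XOR 1 = 1
  1 XOR 0 = 1
  0 XOR 1 = 1
  1 XOR 0 = 1
  1 XOR 1 = 0
  1 XOR 1 = 0
  1 XOR 1 = 0
  0 XOR 1 = 1
  0 XOR 0 = 0
  1 XOR 0 = 1
  0 XOR 1 = 1
  0 XOR 0 = 0
  0 XOR 0 = 0
  1 XOR 0 = 1
= 1011110001011001


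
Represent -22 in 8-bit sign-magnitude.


Sign bit: 1 (negative)
Magnitude: 22 = 0010110
= 10010110


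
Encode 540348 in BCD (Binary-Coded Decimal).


Each digit → 4-bit binary:
  5 → 0101
  4 → 0100
  0 → 0000
  3 → 0011
  4 → 0100
  8 → 1000
= 0101 0100 0000 0011 0100 1000


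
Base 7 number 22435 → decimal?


Positional values (base 7):
  5 × 7^0 = 5 × 1 = 5
  3 × 7^1 = 3 × 7 = 21
  4 × 7^2 = 4 × 49 = 196
  2 × 7^3 = 2 × 343 = 686
  2 × 7^4 = 2 × 2401 = 4802
Sum = 5 + 21 + 196 + 686 + 4802
= 5710


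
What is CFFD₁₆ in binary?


Each hex digit → 4 binary bits:
  C = 1100
  F = 1111
  F = 1111
  D = 1101
Concatenate: 1100 1111 1111 1101
= 1100111111111101


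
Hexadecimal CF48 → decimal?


Positional values:
Position 0: 8 × 16^0 = 8 × 1 = 8
Position 1: 4 × 16^1 = 4 × 16 = 64
Position 2: F × 16^2 = 15 × 256 = 3840
Position 3: C × 16^3 = 12 × 4096 = 49152
Sum = 8 + 64 + 3840 + 49152
= 53064


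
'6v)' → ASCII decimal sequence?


String: '6v)'  (3 characters)
Per-character ASCII lookup:
  '6': digits start at 48: '6' = 48 + 6 = 54
  'v': lowercase starts at 97: 'v' = 97 + 21 = 118
  ')': special character: ')' = 41
= 54 118 41


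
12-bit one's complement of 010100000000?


Original: 010100000000
Invert all bits:
  bit 0: 0 → 1
  bit 1: 1 → 0
  bit 2: 0 → 1
  bit 3: 1 → 0
  bit 4: 0 → 1
  bit 5: 0 → 1
  bit 6: 0 → 1
  bit 7: 0 → 1
  bit 8: 0 → 1
  bit 9: 0 → 1
  bit 10: 0 → 1
  bit 11: 0 → 1
= 101011111111


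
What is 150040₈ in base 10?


Positional values:
Position 0: 0 × 8^0 = 0
Position 1: 4 × 8^1 = 32
Position 2: 0 × 8^2 = 0
Position 3: 0 × 8^3 = 0
Position 4: 5 × 8^4 = 20480
Position 5: 1 × 8^5 = 32768
Sum = 0 + 32 + 0 + 0 + 20480 + 32768
= 53280


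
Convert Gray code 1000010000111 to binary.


Gray code: 1000010000111
MSB stays the same: 1
Each subsequent bit = prev_binary XOR current_gray:
  B[1] = 1 XOR 0 = 1
  B[2] = 1 XOR 0 = 1
  B[3] = 1 XOR 0 = 1
  B[4] = 1 XOR 0 = 1
  B[5] = 1 XOR 1 = 0
  B[6] = 0 XOR 0 = 0
  B[7] = 0 XOR 0 = 0
  B[8] = 0 XOR 0 = 0
  B[9] = 0 XOR 0 = 0
  B[10] = 0 XOR 1 = 1
  B[11] = 1 XOR 1 = 0
  B[12] = 0 XOR 1 = 1
= 1111100000101 (7941 decimal)


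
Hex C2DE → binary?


Each hex digit → 4 binary bits:
  C = 1100
  2 = 0010
  D = 1101
  E = 1110
Concatenate: 1100 0010 1101 1110
= 1100001011011110


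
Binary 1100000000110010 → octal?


Group into 3-bit groups: 001100000000110010
  001 = 1
  100 = 4
  000 = 0
  000 = 0
  110 = 6
  010 = 2
= 0o140062


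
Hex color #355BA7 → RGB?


Hex: #355BA7
R = 35₁₆ = 53
G = 5B₁₆ = 91
B = A7₁₆ = 167
= RGB(53, 91, 167)


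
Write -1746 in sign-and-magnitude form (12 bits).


Sign bit: 1 (negative)
Magnitude: 1746 = 11011010010
= 111011010010


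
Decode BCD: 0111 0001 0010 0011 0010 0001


Each 4-bit group → digit:
  0111 → 7
  0001 → 1
  0010 → 2
  0011 → 3
  0010 → 2
  0001 → 1
= 712321


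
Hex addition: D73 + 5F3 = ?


Align and add column by column (LSB to MSB, each column mod 16 with carry):
  0D73
+ 05F3
  ----
  col 0: 3(3) + 3(3) + 0 (carry in) = 6 → 6(6), carry out 0
  col 1: 7(7) + F(15) + 0 (carry in) = 22 → 6(6), carry out 1
  col 2: D(13) + 5(5) + 1 (carry in) = 19 → 3(3), carry out 1
  col 3: 0(0) + 0(0) + 1 (carry in) = 1 → 1(1), carry out 0
Reading digits MSB→LSB: 1366
Strip leading zeros: 1366
= 0x1366


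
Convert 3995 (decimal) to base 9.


Divide by 9 repeatedly:
3995 ÷ 9 = 443 remainder 8
443 ÷ 9 = 49 remainder 2
49 ÷ 9 = 5 remainder 4
5 ÷ 9 = 0 remainder 5
Reading remainders bottom-up:
= 5428


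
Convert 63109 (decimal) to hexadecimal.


Divide by 16 repeatedly:
63109 ÷ 16 = 3944 remainder 5 (5)
3944 ÷ 16 = 246 remainder 8 (8)
246 ÷ 16 = 15 remainder 6 (6)
15 ÷ 16 = 0 remainder 15 (F)
Reading remainders bottom-up:
= 0xF685


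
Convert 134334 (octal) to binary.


Each octal digit → 3 binary bits:
  1 = 001
  3 = 011
  4 = 100
  3 = 011
  3 = 011
  4 = 100
Concatenate: 001 011 100 011 011 100
= 001011100011011100


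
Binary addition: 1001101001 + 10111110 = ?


Align and add column by column (LSB to MSB, carry propagating):
  01001101001
+ 00010111110
  -----------
  col 0: 1 + 0 + 0 (carry in) = 1 → bit 1, carry out 0
  col 1: 0 + 1 + 0 (carry in) = 1 → bit 1, carry out 0
  col 2: 0 + 1 + 0 (carry in) = 1 → bit 1, carry out 0
  col 3: 1 + 1 + 0 (carry in) = 2 → bit 0, carry out 1
  col 4: 0 + 1 + 1 (carry in) = 2 → bit 0, carry out 1
  col 5: 1 + 1 + 1 (carry in) = 3 → bit 1, carry out 1
  col 6: 1 + 0 + 1 (carry in) = 2 → bit 0, carry out 1
  col 7: 0 + 1 + 1 (carry in) = 2 → bit 0, carry out 1
  col 8: 0 + 0 + 1 (carry in) = 1 → bit 1, carry out 0
  col 9: 1 + 0 + 0 (carry in) = 1 → bit 1, carry out 0
  col 10: 0 + 0 + 0 (carry in) = 0 → bit 0, carry out 0
Reading bits MSB→LSB: 01100100111
Strip leading zeros: 1100100111
= 1100100111


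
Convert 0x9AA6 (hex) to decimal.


Positional values:
Position 0: 6 × 16^0 = 6 × 1 = 6
Position 1: A × 16^1 = 10 × 16 = 160
Position 2: A × 16^2 = 10 × 256 = 2560
Position 3: 9 × 16^3 = 9 × 4096 = 36864
Sum = 6 + 160 + 2560 + 36864
= 39590


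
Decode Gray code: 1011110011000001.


Gray code: 1011110011000001
MSB stays the same: 1
Each subsequent bit = prev_binary XOR current_gray:
  B[1] = 1 XOR 0 = 1
  B[2] = 1 XOR 1 = 0
  B[3] = 0 XOR 1 = 1
  B[4] = 1 XOR 1 = 0
  B[5] = 0 XOR 1 = 1
  B[6] = 1 XOR 0 = 1
  B[7] = 1 XOR 0 = 1
  B[8] = 1 XOR 1 = 0
  B[9] = 0 XOR 1 = 1
  B[10] = 1 XOR 0 = 1
  B[11] = 1 XOR 0 = 1
  B[12] = 1 XOR 0 = 1
  B[13] = 1 XOR 0 = 1
  B[14] = 1 XOR 0 = 1
  B[15] = 1 XOR 1 = 0
= 1101011101111110 (55166 decimal)


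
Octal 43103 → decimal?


Positional values:
Position 0: 3 × 8^0 = 3
Position 1: 0 × 8^1 = 0
Position 2: 1 × 8^2 = 64
Position 3: 3 × 8^3 = 1536
Position 4: 4 × 8^4 = 16384
Sum = 3 + 0 + 64 + 1536 + 16384
= 17987


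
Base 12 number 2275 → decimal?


Positional values (base 12):
  5 × 12^0 = 5 × 1 = 5
  7 × 12^1 = 7 × 12 = 84
  2 × 12^2 = 2 × 144 = 288
  2 × 12^3 = 2 × 1728 = 3456
Sum = 5 + 84 + 288 + 3456
= 3833


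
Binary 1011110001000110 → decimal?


Positional values:
Bit 1: 1 × 2^1 = 2
Bit 2: 1 × 2^2 = 4
Bit 6: 1 × 2^6 = 64
Bit 10: 1 × 2^10 = 1024
Bit 11: 1 × 2^11 = 2048
Bit 12: 1 × 2^12 = 4096
Bit 13: 1 × 2^13 = 8192
Bit 15: 1 × 2^15 = 32768
Sum = 2 + 4 + 64 + 1024 + 2048 + 4096 + 8192 + 32768
= 48198


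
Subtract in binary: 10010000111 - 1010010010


Align and subtract column by column (LSB to MSB, borrowing when needed):
  10010000111
- 01010010010
  -----------
  col 0: (1 - 0 borrow-in) - 0 → 1 - 0 = 1, borrow out 0
  col 1: (1 - 0 borrow-in) - 1 → 1 - 1 = 0, borrow out 0
  col 2: (1 - 0 borrow-in) - 0 → 1 - 0 = 1, borrow out 0
  col 3: (0 - 0 borrow-in) - 0 → 0 - 0 = 0, borrow out 0
  col 4: (0 - 0 borrow-in) - 1 → borrow from next column: (0+2) - 1 = 1, borrow out 1
  col 5: (0 - 1 borrow-in) - 0 → borrow from next column: (-1+2) - 0 = 1, borrow out 1
  col 6: (0 - 1 borrow-in) - 0 → borrow from next column: (-1+2) - 0 = 1, borrow out 1
  col 7: (1 - 1 borrow-in) - 1 → borrow from next column: (0+2) - 1 = 1, borrow out 1
  col 8: (0 - 1 borrow-in) - 0 → borrow from next column: (-1+2) - 0 = 1, borrow out 1
  col 9: (0 - 1 borrow-in) - 1 → borrow from next column: (-1+2) - 1 = 0, borrow out 1
  col 10: (1 - 1 borrow-in) - 0 → 0 - 0 = 0, borrow out 0
Reading bits MSB→LSB: 00111110101
Strip leading zeros: 111110101
= 111110101


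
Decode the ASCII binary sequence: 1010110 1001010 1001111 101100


Codes (binary): 1010110 1001010 1001111 101100
Per-code ASCII lookup:
  1010110 = 86  (range 65-90: uppercase, 86 - 65 = 21) → 'V'
  1001010 = 74  (range 65-90: uppercase, 74 - 65 = 9) → 'J'
  1001111 = 79  (range 65-90: uppercase, 79 - 65 = 14) → 'O'
  101100 = 44  (special character) → ','
= 'VJO,'
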